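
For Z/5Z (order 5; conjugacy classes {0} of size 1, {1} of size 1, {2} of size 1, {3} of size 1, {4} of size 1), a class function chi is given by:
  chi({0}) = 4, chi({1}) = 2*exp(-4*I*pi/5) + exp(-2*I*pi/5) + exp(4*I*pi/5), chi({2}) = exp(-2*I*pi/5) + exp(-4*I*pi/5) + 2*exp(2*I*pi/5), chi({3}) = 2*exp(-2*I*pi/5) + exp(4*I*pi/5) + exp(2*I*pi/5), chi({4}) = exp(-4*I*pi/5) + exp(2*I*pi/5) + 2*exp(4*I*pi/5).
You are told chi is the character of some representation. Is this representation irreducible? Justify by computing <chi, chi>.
Not irreducible (reducible): <chi, chi> = 6 > 1.

Derivation: <chi, chi> = (1/|G|) sum_C |C| * |chi(C)|^2 = (1/5)[1*|4|^2 + 1*|2*exp(-4*I*pi/5) + exp(-2*I*pi/5) + exp(4*I*pi/5)|^2 + 1*|exp(-2*I*pi/5) + exp(-4*I*pi/5) + 2*exp(2*I*pi/5)|^2 + 1*|2*exp(-2*I*pi/5) + exp(4*I*pi/5) + exp(2*I*pi/5)|^2 + 1*|exp(-4*I*pi/5) + exp(2*I*pi/5) + 2*exp(4*I*pi/5)|^2]
  = (1/5)[(16) + (6 + 4*exp(-2*I*pi/5) + exp(-4*I*pi/5) + exp(4*I*pi/5) + 4*exp(2*I*pi/5)) + (6 + 4*exp(-4*I*pi/5) + exp(-2*I*pi/5) + exp(2*I*pi/5) + 4*exp(4*I*pi/5)) + (6 + 4*exp(-4*I*pi/5) + exp(-2*I*pi/5) + exp(2*I*pi/5) + 4*exp(4*I*pi/5)) + (6 + 4*exp(-2*I*pi/5) + exp(-4*I*pi/5) + exp(4*I*pi/5) + 4*exp(2*I*pi/5))] = 30/5 = 6.
(Exp terms are combined using exp(i*s)*conj(exp(i*t)) = exp(i*(s-t)), and sums of them are collapsed using the identity that for every m > 1 the m distinct m-th roots of unity sum to 0, e.g. 1 + exp(2*I*pi/3) + exp(-2*I*pi/3) = 0.)
A character is irreducible iff <chi, chi> = 1, so this representation is reducible.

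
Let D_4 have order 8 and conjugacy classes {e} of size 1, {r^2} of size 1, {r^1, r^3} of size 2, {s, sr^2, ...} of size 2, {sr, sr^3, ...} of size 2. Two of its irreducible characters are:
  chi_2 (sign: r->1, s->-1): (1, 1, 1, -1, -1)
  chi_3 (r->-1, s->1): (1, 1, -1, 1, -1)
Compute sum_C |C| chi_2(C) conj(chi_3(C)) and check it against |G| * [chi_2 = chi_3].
Sum = 0; so <chi_2, chi_3> = 0 (distinct irreducibles are orthogonal).

Solution. Compute term by term over conjugacy classes (|C| * chi_2(C) * conj(chi_3(C))):
  1*(1)*conj(1) + 1*(1)*conj(1) + 2*(1)*conj(-1) + 2*(-1)*conj(1) + 2*(-1)*conj(-1)
  = (1) + (1) + (-2) + (-2) + (2)
  = 0.
Dividing by |G| = 8 gives 0/8 = 0, matching the row-orthogonality relation <chi_2, chi_3> = [chi_2 = chi_3].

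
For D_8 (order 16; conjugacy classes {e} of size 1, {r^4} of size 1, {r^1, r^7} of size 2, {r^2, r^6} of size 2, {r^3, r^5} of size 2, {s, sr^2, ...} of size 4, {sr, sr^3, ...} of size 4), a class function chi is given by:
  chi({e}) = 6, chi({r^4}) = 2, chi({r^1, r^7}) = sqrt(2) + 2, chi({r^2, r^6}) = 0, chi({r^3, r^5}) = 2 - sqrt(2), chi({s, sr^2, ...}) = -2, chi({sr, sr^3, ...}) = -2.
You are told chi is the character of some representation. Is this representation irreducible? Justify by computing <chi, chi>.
Not irreducible (reducible): <chi, chi> = 6 > 1.

Argument: <chi, chi> = (1/|G|) sum_C |C| * |chi(C)|^2 = (1/16)[1*|6|^2 + 1*|2|^2 + 2*|sqrt(2) + 2|^2 + 2*|0|^2 + 2*|2 - sqrt(2)|^2 + 4*|-2|^2 + 4*|-2|^2]
  = (1/16)[(36) + (4) + (8*sqrt(2) + 12) + (0) + (12 - 8*sqrt(2)) + (16) + (16)] = 96/16 = 6.
A character is irreducible iff <chi, chi> = 1, so this representation is reducible.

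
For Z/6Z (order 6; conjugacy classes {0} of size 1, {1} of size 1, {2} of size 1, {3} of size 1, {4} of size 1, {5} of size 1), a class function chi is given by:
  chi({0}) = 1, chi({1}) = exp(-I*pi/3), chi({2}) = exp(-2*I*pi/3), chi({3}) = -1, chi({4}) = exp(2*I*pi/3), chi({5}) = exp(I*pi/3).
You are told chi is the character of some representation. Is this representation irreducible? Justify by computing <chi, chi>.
Irreducible: <chi, chi> = 1.

Proof sketch: <chi, chi> = (1/|G|) sum_C |C| * |chi(C)|^2 = (1/6)[1*|1|^2 + 1*|exp(-I*pi/3)|^2 + 1*|exp(-2*I*pi/3)|^2 + 1*|-1|^2 + 1*|exp(2*I*pi/3)|^2 + 1*|exp(I*pi/3)|^2]
  = (1/6)[(1) + (1) + (1) + (1) + (1) + (1)] = 6/6 = 1.
(Exp terms are combined using exp(i*s)*conj(exp(i*t)) = exp(i*(s-t)), and sums of them are collapsed using the identity that for every m > 1 the m distinct m-th roots of unity sum to 0, e.g. 1 + exp(2*I*pi/3) + exp(-2*I*pi/3) = 0.)
A character is irreducible iff <chi, chi> = 1, so this representation is irreducible.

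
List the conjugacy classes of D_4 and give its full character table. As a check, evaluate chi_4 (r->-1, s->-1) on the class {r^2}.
Conjugacy classes: {e} of size 1, {r^2} of size 1, {r^1, r^3} of size 2, {s, sr^2, ...} of size 2, {sr, sr^3, ...} of size 2.
Character table:
  irrep \ class              {e} (size 1)  {r^2} (size 1)  {r^1, r^3} (size 2)  {s, sr^2, ...} (size 2)  {sr, sr^3, ...} (size 2)
  chi_1 (triv)               1             1               1                    1                        1                       
  chi_2 (sign: r->1, s->-1)  1             1               1                    -1                       -1                      
  chi_3 (r->-1, s->1)        1             1               -1                   1                        -1                      
  chi_4 (r->-1, s->-1)       1             1               -1                   -1                       1                       
  chi_5 (2d, j=1)            2             -2              0                    0                        0                       

Spot check: chi_4 (r->-1, s->-1) on {r^2} = 1.

Why: D_4 has order 2*4 = 8 with 5 conjugacy classes, hence 5 irreducibles. Sum of squared dims 1 + 1 + 1 + 1 + 4 = 8 = |G|. Linear characters come from the abelianisation; the 2-dimensional irreps have character r^k -> 2*cos(2*pi*j*k/4), reflections -> 0.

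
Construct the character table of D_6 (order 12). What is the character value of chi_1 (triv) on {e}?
Conjugacy classes: {e} of size 1, {r^3} of size 1, {r^1, r^5} of size 2, {r^2, r^4} of size 2, {s, sr^2, ...} of size 3, {sr, sr^3, ...} of size 3.
Character table:
  irrep \ class              {e} (size 1)  {r^3} (size 1)  {r^1, r^5} (size 2)  {r^2, r^4} (size 2)  {s, sr^2, ...} (size 3)  {sr, sr^3, ...} (size 3)
  chi_1 (triv)               1             1               1                    1                    1                        1                       
  chi_2 (sign: r->1, s->-1)  1             1               1                    1                    -1                       -1                      
  chi_3 (r->-1, s->1)        1             -1              -1                   1                    1                        -1                      
  chi_4 (r->-1, s->-1)       1             -1              -1                   1                    -1                       1                       
  chi_5 (2d, j=1)            2             -2              1                    -1                   0                        0                       
  chi_6 (2d, j=2)            2             2               -1                   -1                   0                        0                       

Spot check: chi_1 (triv) on {e} = 1.

Why: D_6 has order 2*6 = 12 with 6 conjugacy classes, hence 6 irreducibles. Sum of squared dims 1 + 1 + 1 + 1 + 4 + 4 = 12 = |G|. Linear characters come from the abelianisation; the 2-dimensional irreps have character r^k -> 2*cos(2*pi*j*k/6), reflections -> 0.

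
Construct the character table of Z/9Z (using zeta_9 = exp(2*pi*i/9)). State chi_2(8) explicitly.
Character table of Z/9Z (irreps indexed chi_0,...,chi_8 with chi_k(m) = zeta_9^(k*m), zeta_9 = exp(2*pi*i/9)):
  irrep \ class  {0} (size 1)  {1} (size 1)    {2} (size 1)    {3} (size 1)    {4} (size 1)    {5} (size 1)    {6} (size 1)    {7} (size 1)    {8} (size 1)  
  chi_0          1             1               1               1               1               1               1               1               1             
  chi_1          1             exp(2*I*pi/9)   exp(4*I*pi/9)   exp(2*I*pi/3)   exp(8*I*pi/9)   exp(-8*I*pi/9)  exp(-2*I*pi/3)  exp(-4*I*pi/9)  exp(-2*I*pi/9)
  chi_2          1             exp(4*I*pi/9)   exp(8*I*pi/9)   exp(-2*I*pi/3)  exp(-2*I*pi/9)  exp(2*I*pi/9)   exp(2*I*pi/3)   exp(-8*I*pi/9)  exp(-4*I*pi/9)
  chi_3          1             exp(2*I*pi/3)   exp(-2*I*pi/3)  1               exp(2*I*pi/3)   exp(-2*I*pi/3)  1               exp(2*I*pi/3)   exp(-2*I*pi/3)
  chi_4          1             exp(8*I*pi/9)   exp(-2*I*pi/9)  exp(2*I*pi/3)   exp(-4*I*pi/9)  exp(4*I*pi/9)   exp(-2*I*pi/3)  exp(2*I*pi/9)   exp(-8*I*pi/9)
  chi_5          1             exp(-8*I*pi/9)  exp(2*I*pi/9)   exp(-2*I*pi/3)  exp(4*I*pi/9)   exp(-4*I*pi/9)  exp(2*I*pi/3)   exp(-2*I*pi/9)  exp(8*I*pi/9) 
  chi_6          1             exp(-2*I*pi/3)  exp(2*I*pi/3)   1               exp(-2*I*pi/3)  exp(2*I*pi/3)   1               exp(-2*I*pi/3)  exp(2*I*pi/3) 
  chi_7          1             exp(-4*I*pi/9)  exp(-8*I*pi/9)  exp(2*I*pi/3)   exp(2*I*pi/9)   exp(-2*I*pi/9)  exp(-2*I*pi/3)  exp(8*I*pi/9)   exp(4*I*pi/9) 
  chi_8          1             exp(-2*I*pi/9)  exp(-4*I*pi/9)  exp(-2*I*pi/3)  exp(-8*I*pi/9)  exp(8*I*pi/9)   exp(2*I*pi/3)   exp(4*I*pi/9)   exp(2*I*pi/9) 

Spot check: chi_2(8) = zeta_9^(2*8) = zeta_9^16 = exp(-4*I*pi/9).

Working: Z/9Z is abelian, so all 9 irreducible complex representations are 1-dimensional. They are given by chi_k(m) = zeta_9^(k*m) for k = 0,...,8. Row orthogonality: sum_m chi_k(m) conj(chi_l(m)) = 9 * [k = l].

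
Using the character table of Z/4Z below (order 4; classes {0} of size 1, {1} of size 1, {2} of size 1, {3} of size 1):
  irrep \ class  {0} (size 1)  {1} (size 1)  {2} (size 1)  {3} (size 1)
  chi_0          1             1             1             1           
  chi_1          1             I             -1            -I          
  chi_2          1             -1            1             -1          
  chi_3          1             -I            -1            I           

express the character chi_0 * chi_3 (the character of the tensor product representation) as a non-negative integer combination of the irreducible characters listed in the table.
chi_0 tensor chi_3 = chi_3 (all other irreducibles have multiplicity 0).

Justification: The character of a tensor product is the pointwise product (chi_0 * chi_3)(C) = chi_0(C) * chi_3(C):
  {0}: (1)*(1), {1}: (1)*(-I), {2}: (1)*(-1), {3}: (1)*(I)
so (chi_0 * chi_3) takes values
  {0} -> 1, {1} -> -I, {2} -> -1, {3} -> I.
Now take the inner product of this character with each irreducible chi from the table, <chi_0*chi_3, chi> = (1/4) sum_C |C| (chi_0*chi_3)(C) conj(chi(C)):
  <chi_0*chi_3, chi_0> = (1/4)[1*(1)*conj(1) + 1*(-I)*conj(1) + 1*(-1)*conj(1) + 1*(I)*conj(1)]
      = (1/4)[(1) + (-I) + (-1) + (I)] = 0/4 = 0
  <chi_0*chi_3, chi_1> = (1/4)[1*(1)*conj(1) + 1*(-I)*conj(I) + 1*(-1)*conj(-1) + 1*(I)*conj(-I)]
      = (1/4)[(1) + (-1) + (1) + (-1)] = 0/4 = 0
  <chi_0*chi_3, chi_2> = (1/4)[1*(1)*conj(1) + 1*(-I)*conj(-1) + 1*(-1)*conj(1) + 1*(I)*conj(-1)]
      = (1/4)[(1) + (I) + (-1) + (-I)] = 0/4 = 0
  <chi_0*chi_3, chi_3> = (1/4)[1*(1)*conj(1) + 1*(-I)*conj(-I) + 1*(-1)*conj(-1) + 1*(I)*conj(I)]
      = (1/4)[(1) + (1) + (1) + (1)] = 4/4 = 1
(Exp terms are combined using exp(i*s)*conj(exp(i*t)) = exp(i*(s-t)), and sums of them are collapsed using the identity that for every m > 1 the m distinct m-th roots of unity sum to 0, e.g. 1 + exp(2*I*pi/3) + exp(-2*I*pi/3) = 0.)
Hence the multiplicities are chi_3: 1. Dimension check: dim(chi_0)*dim(chi_3) = 1*1 = 1 and sum (mult * dim) = 1*1 = 1.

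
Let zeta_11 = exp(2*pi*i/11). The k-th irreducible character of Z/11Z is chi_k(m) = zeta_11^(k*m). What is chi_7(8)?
chi_7(8) = zeta_11^56 = exp(2*I*pi/11)

Reasoning: chi_7(8) = zeta_11^(7*8) = zeta_11^56. Since zeta_11^11 = 1, this equals zeta_11^1 = exp(2*pi*i*1/11) = exp(2*I*pi/11).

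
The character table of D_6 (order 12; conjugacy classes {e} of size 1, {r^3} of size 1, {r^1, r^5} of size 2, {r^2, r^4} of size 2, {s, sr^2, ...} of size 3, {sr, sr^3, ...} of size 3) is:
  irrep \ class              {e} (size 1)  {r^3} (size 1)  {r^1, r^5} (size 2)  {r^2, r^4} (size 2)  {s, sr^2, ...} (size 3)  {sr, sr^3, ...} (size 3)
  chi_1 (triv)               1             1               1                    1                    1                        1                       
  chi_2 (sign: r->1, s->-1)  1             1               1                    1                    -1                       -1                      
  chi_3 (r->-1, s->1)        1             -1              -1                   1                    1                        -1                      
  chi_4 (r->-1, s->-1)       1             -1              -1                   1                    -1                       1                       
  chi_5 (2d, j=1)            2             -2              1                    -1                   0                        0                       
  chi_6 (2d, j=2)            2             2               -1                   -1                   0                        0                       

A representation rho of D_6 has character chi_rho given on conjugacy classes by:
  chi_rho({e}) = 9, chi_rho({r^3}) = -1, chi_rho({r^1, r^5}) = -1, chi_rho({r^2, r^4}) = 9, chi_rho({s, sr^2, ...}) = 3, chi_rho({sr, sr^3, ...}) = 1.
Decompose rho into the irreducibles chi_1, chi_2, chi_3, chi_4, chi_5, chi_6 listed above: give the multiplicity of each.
Multiplicities: chi_1: 3, chi_2: 1, chi_3: 3, chi_4: 2, chi_5: 0, chi_6: 0.

Why: Use <chi_rho, chi> = (1/|G|) sum_C |C| * chi_rho(C) * conj(chi(C)) with |G| = 12 for each irreducible chi in the table:
  <chi_rho, chi_1> = (1/12)[1*(9)*conj(1) + 1*(-1)*conj(1) + 2*(-1)*conj(1) + 2*(9)*conj(1) + 3*(3)*conj(1) + 3*(1)*conj(1)]
      = (1/12)[(9) + (-1) + (-2) + (18) + (9) + (3)] = 36/12 = 3
  <chi_rho, chi_2> = (1/12)[1*(9)*conj(1) + 1*(-1)*conj(1) + 2*(-1)*conj(1) + 2*(9)*conj(1) + 3*(3)*conj(-1) + 3*(1)*conj(-1)]
      = (1/12)[(9) + (-1) + (-2) + (18) + (-9) + (-3)] = 12/12 = 1
  <chi_rho, chi_3> = (1/12)[1*(9)*conj(1) + 1*(-1)*conj(-1) + 2*(-1)*conj(-1) + 2*(9)*conj(1) + 3*(3)*conj(1) + 3*(1)*conj(-1)]
      = (1/12)[(9) + (1) + (2) + (18) + (9) + (-3)] = 36/12 = 3
  <chi_rho, chi_4> = (1/12)[1*(9)*conj(1) + 1*(-1)*conj(-1) + 2*(-1)*conj(-1) + 2*(9)*conj(1) + 3*(3)*conj(-1) + 3*(1)*conj(1)]
      = (1/12)[(9) + (1) + (2) + (18) + (-9) + (3)] = 24/12 = 2
  <chi_rho, chi_5> = (1/12)[1*(9)*conj(2) + 1*(-1)*conj(-2) + 2*(-1)*conj(1) + 2*(9)*conj(-1) + 3*(3)*conj(0) + 3*(1)*conj(0)]
      = (1/12)[(18) + (2) + (-2) + (-18) + (0) + (0)] = 0/12 = 0
  <chi_rho, chi_6> = (1/12)[1*(9)*conj(2) + 1*(-1)*conj(2) + 2*(-1)*conj(-1) + 2*(9)*conj(-1) + 3*(3)*conj(0) + 3*(1)*conj(0)]
      = (1/12)[(18) + (-2) + (2) + (-18) + (0) + (0)] = 0/12 = 0
Dimension check: dim(rho) = sum (mult * dim) = 3*1 + 1*1 + 3*1 + 2*1 + 0*2 + 0*2 = 9 = chi_rho(e) = 9.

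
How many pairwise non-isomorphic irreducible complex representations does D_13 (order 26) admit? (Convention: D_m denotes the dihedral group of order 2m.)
8

Derivation: The number of irreducible complex representations of a finite group equals its number of conjugacy classes. D_13 has 8 conjugacy classes ((n+3)/2 for n odd), so D_13 (order 26) has exactly 8 irreducible complex representations.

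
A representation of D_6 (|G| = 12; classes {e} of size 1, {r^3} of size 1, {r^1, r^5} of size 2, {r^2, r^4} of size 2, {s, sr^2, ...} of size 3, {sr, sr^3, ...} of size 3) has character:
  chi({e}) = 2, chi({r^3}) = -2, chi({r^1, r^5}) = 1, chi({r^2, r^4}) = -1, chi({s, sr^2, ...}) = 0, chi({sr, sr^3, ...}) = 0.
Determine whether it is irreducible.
Irreducible: <chi, chi> = 1.

Solution. <chi, chi> = (1/|G|) sum_C |C| * |chi(C)|^2 = (1/12)[1*|2|^2 + 1*|-2|^2 + 2*|1|^2 + 2*|-1|^2 + 3*|0|^2 + 3*|0|^2]
  = (1/12)[(4) + (4) + (2) + (2) + (0) + (0)] = 12/12 = 1.
A character is irreducible iff <chi, chi> = 1, so this representation is irreducible.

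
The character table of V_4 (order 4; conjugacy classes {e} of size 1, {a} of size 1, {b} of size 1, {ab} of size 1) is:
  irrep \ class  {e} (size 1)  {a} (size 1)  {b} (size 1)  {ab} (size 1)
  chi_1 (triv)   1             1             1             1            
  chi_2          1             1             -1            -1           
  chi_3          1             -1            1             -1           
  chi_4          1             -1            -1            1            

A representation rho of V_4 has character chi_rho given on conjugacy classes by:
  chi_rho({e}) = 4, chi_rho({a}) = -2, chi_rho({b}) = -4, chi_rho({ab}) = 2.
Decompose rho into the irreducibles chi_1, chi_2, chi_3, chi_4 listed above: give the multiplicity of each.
Multiplicities: chi_1: 0, chi_2: 1, chi_3: 0, chi_4: 3.

Working: Use <chi_rho, chi> = (1/|G|) sum_C |C| * chi_rho(C) * conj(chi(C)) with |G| = 4 for each irreducible chi in the table:
  <chi_rho, chi_1> = (1/4)[1*(4)*conj(1) + 1*(-2)*conj(1) + 1*(-4)*conj(1) + 1*(2)*conj(1)]
      = (1/4)[(4) + (-2) + (-4) + (2)] = 0/4 = 0
  <chi_rho, chi_2> = (1/4)[1*(4)*conj(1) + 1*(-2)*conj(1) + 1*(-4)*conj(-1) + 1*(2)*conj(-1)]
      = (1/4)[(4) + (-2) + (4) + (-2)] = 4/4 = 1
  <chi_rho, chi_3> = (1/4)[1*(4)*conj(1) + 1*(-2)*conj(-1) + 1*(-4)*conj(1) + 1*(2)*conj(-1)]
      = (1/4)[(4) + (2) + (-4) + (-2)] = 0/4 = 0
  <chi_rho, chi_4> = (1/4)[1*(4)*conj(1) + 1*(-2)*conj(-1) + 1*(-4)*conj(-1) + 1*(2)*conj(1)]
      = (1/4)[(4) + (2) + (4) + (2)] = 12/4 = 3
Dimension check: dim(rho) = sum (mult * dim) = 0*1 + 1*1 + 0*1 + 3*1 = 4 = chi_rho(e) = 4.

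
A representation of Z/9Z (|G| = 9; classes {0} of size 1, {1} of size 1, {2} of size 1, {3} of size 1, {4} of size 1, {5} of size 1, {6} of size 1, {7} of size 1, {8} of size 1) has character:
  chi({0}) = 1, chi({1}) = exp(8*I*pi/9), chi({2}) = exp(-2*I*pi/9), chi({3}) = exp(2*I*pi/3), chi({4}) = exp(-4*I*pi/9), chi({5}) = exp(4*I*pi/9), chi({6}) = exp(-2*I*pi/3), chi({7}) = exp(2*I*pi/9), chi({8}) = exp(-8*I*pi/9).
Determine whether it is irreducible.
Irreducible: <chi, chi> = 1.

Derivation: <chi, chi> = (1/|G|) sum_C |C| * |chi(C)|^2 = (1/9)[1*|1|^2 + 1*|exp(8*I*pi/9)|^2 + 1*|exp(-2*I*pi/9)|^2 + 1*|exp(2*I*pi/3)|^2 + 1*|exp(-4*I*pi/9)|^2 + 1*|exp(4*I*pi/9)|^2 + 1*|exp(-2*I*pi/3)|^2 + 1*|exp(2*I*pi/9)|^2 + 1*|exp(-8*I*pi/9)|^2]
  = (1/9)[(1) + (1) + (1) + (1) + (1) + (1) + (1) + (1) + (1)] = 9/9 = 1.
(Exp terms are combined using exp(i*s)*conj(exp(i*t)) = exp(i*(s-t)), and sums of them are collapsed using the identity that for every m > 1 the m distinct m-th roots of unity sum to 0, e.g. 1 + exp(2*I*pi/3) + exp(-2*I*pi/3) = 0.)
A character is irreducible iff <chi, chi> = 1, so this representation is irreducible.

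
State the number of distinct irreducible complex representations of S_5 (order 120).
7

Explanation: The number of irreducible complex representations of a finite group equals its number of conjugacy classes. Conjugacy classes in S_5 correspond to cycle types, i.e. partitions of 5; there are p(5) = 7 of them, so S_5 (order 120) has exactly 7 irreducible complex representations.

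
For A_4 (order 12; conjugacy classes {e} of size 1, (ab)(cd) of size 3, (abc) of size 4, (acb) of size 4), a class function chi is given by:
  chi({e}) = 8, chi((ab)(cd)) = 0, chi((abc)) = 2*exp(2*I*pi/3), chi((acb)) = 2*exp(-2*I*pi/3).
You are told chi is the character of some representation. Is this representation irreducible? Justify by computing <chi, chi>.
Not irreducible (reducible): <chi, chi> = 8 > 1.

<chi, chi> = (1/|G|) sum_C |C| * |chi(C)|^2 = (1/12)[1*|8|^2 + 3*|0|^2 + 4*|2*exp(2*I*pi/3)|^2 + 4*|2*exp(-2*I*pi/3)|^2]
  = (1/12)[(64) + (0) + (16) + (16)] = 96/12 = 8.
(Exp terms are combined using exp(i*s)*conj(exp(i*t)) = exp(i*(s-t)), and sums of them are collapsed using the identity that for every m > 1 the m distinct m-th roots of unity sum to 0, e.g. 1 + exp(2*I*pi/3) + exp(-2*I*pi/3) = 0.)
A character is irreducible iff <chi, chi> = 1, so this representation is reducible.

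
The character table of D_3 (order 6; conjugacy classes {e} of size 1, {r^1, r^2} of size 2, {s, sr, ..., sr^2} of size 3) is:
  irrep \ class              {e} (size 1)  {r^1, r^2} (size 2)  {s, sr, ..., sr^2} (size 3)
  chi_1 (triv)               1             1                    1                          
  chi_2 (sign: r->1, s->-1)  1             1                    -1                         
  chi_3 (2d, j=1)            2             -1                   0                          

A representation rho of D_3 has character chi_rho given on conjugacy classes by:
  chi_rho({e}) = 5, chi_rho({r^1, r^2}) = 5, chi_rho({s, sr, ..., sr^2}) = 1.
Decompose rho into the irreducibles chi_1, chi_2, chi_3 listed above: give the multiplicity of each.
Multiplicities: chi_1: 3, chi_2: 2, chi_3: 0.

Derivation: Use <chi_rho, chi> = (1/|G|) sum_C |C| * chi_rho(C) * conj(chi(C)) with |G| = 6 for each irreducible chi in the table:
  <chi_rho, chi_1> = (1/6)[1*(5)*conj(1) + 2*(5)*conj(1) + 3*(1)*conj(1)]
      = (1/6)[(5) + (10) + (3)] = 18/6 = 3
  <chi_rho, chi_2> = (1/6)[1*(5)*conj(1) + 2*(5)*conj(1) + 3*(1)*conj(-1)]
      = (1/6)[(5) + (10) + (-3)] = 12/6 = 2
  <chi_rho, chi_3> = (1/6)[1*(5)*conj(2) + 2*(5)*conj(-1) + 3*(1)*conj(0)]
      = (1/6)[(10) + (-10) + (0)] = 0/6 = 0
Dimension check: dim(rho) = sum (mult * dim) = 3*1 + 2*1 + 0*2 = 5 = chi_rho(e) = 5.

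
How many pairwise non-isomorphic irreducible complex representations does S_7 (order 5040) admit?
15

Working: The number of irreducible complex representations of a finite group equals its number of conjugacy classes. Conjugacy classes in S_7 correspond to cycle types, i.e. partitions of 7; there are p(7) = 15 of them, so S_7 (order 5040) has exactly 15 irreducible complex representations.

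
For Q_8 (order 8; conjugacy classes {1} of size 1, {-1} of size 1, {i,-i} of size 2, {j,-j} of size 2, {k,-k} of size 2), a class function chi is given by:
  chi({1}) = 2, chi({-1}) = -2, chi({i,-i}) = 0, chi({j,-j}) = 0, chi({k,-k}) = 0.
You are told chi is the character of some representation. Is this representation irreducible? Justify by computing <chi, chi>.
Irreducible: <chi, chi> = 1.

Proof sketch: <chi, chi> = (1/|G|) sum_C |C| * |chi(C)|^2 = (1/8)[1*|2|^2 + 1*|-2|^2 + 2*|0|^2 + 2*|0|^2 + 2*|0|^2]
  = (1/8)[(4) + (4) + (0) + (0) + (0)] = 8/8 = 1.
A character is irreducible iff <chi, chi> = 1, so this representation is irreducible.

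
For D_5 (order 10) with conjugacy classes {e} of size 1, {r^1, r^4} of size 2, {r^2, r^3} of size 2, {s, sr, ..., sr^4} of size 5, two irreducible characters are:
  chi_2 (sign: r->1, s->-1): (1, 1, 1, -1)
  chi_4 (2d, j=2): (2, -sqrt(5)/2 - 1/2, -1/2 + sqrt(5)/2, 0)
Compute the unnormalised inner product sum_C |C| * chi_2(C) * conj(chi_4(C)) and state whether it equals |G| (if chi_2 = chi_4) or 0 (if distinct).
Sum = 0; so <chi_2, chi_4> = 0 (distinct irreducibles are orthogonal).

Explanation: Compute term by term over conjugacy classes (|C| * chi_2(C) * conj(chi_4(C))):
  1*(1)*conj(2) + 2*(1)*conj(-sqrt(5)/2 - 1/2) + 2*(1)*conj(-1/2 + sqrt(5)/2) + 5*(-1)*conj(0)
  = (2) + (-sqrt(5) - 1) + (-1 + sqrt(5)) + (0)
  = 0.
Dividing by |G| = 10 gives 0/10 = 0, matching the row-orthogonality relation <chi_2, chi_4> = [chi_2 = chi_4].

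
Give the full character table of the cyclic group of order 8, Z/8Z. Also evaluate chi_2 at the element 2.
Character table of Z/8Z (irreps indexed chi_0,...,chi_7 with chi_k(m) = zeta_8^(k*m), zeta_8 = exp(2*pi*i/8)):
  irrep \ class  {0} (size 1)  {1} (size 1)    {2} (size 1)  {3} (size 1)    {4} (size 1)  {5} (size 1)    {6} (size 1)  {7} (size 1)  
  chi_0          1             1               1             1               1             1               1             1             
  chi_1          1             exp(I*pi/4)     I             exp(3*I*pi/4)   -1            exp(-3*I*pi/4)  -I            exp(-I*pi/4)  
  chi_2          1             I               -1            -I              1             I               -1            -I            
  chi_3          1             exp(3*I*pi/4)   -I            exp(I*pi/4)     -1            exp(-I*pi/4)    I             exp(-3*I*pi/4)
  chi_4          1             -1              1             -1              1             -1              1             -1            
  chi_5          1             exp(-3*I*pi/4)  I             exp(-I*pi/4)    -1            exp(I*pi/4)     -I            exp(3*I*pi/4) 
  chi_6          1             -I              -1            I               1             -I              -1            I             
  chi_7          1             exp(-I*pi/4)    -I            exp(-3*I*pi/4)  -1            exp(3*I*pi/4)   I             exp(I*pi/4)   

Spot check: chi_2(2) = zeta_8^(2*2) = zeta_8^4 = -1.

Z/8Z is abelian, so all 8 irreducible complex representations are 1-dimensional. They are given by chi_k(m) = zeta_8^(k*m) for k = 0,...,7. Row orthogonality: sum_m chi_k(m) conj(chi_l(m)) = 8 * [k = l].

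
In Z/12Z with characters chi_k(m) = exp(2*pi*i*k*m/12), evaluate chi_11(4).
chi_11(4) = zeta_12^44 = exp(-2*I*pi/3)

Justification: chi_11(4) = zeta_12^(11*4) = zeta_12^44. Since zeta_12^12 = 1, this equals zeta_12^8 = exp(2*pi*i*8/12) = exp(-2*I*pi/3).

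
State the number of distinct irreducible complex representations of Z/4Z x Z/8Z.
32

Details: The number of irreducible complex representations of a finite group equals its number of conjugacy classes. Z/4Z x Z/8Z is abelian of order 32, so every element is its own conjugacy class: 32 classes, so Z/4Z x Z/8Z (order 32) has exactly 32 irreducible complex representations.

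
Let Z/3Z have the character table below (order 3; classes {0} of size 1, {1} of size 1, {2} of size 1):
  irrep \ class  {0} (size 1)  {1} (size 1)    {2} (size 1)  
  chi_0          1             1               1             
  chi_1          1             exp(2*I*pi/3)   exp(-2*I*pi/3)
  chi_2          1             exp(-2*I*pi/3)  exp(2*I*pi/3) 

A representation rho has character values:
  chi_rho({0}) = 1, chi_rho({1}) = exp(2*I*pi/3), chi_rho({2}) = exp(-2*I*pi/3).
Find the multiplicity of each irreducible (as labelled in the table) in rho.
Multiplicities: chi_0: 0, chi_1: 1, chi_2: 0.

Explanation: Use <chi_rho, chi> = (1/|G|) sum_C |C| * chi_rho(C) * conj(chi(C)) with |G| = 3 for each irreducible chi in the table:
  <chi_rho, chi_0> = (1/3)[1*(1)*conj(1) + 1*(exp(2*I*pi/3))*conj(1) + 1*(exp(-2*I*pi/3))*conj(1)]
      = (1/3)[(1) + (exp(2*I*pi/3)) + (exp(-2*I*pi/3))] = 0/3 = 0
  <chi_rho, chi_1> = (1/3)[1*(1)*conj(1) + 1*(exp(2*I*pi/3))*conj(exp(2*I*pi/3)) + 1*(exp(-2*I*pi/3))*conj(exp(-2*I*pi/3))]
      = (1/3)[(1) + (1) + (1)] = 3/3 = 1
  <chi_rho, chi_2> = (1/3)[1*(1)*conj(1) + 1*(exp(2*I*pi/3))*conj(exp(-2*I*pi/3)) + 1*(exp(-2*I*pi/3))*conj(exp(2*I*pi/3))]
      = (1/3)[(1) + (exp(-2*I*pi/3)) + (exp(2*I*pi/3))] = 0/3 = 0
(Exp terms are combined using exp(i*s)*conj(exp(i*t)) = exp(i*(s-t)), and sums of them are collapsed using the identity that for every m > 1 the m distinct m-th roots of unity sum to 0, e.g. 1 + exp(2*I*pi/3) + exp(-2*I*pi/3) = 0.)
Dimension check: dim(rho) = sum (mult * dim) = 0*1 + 1*1 + 0*1 = 1 = chi_rho(e) = 1.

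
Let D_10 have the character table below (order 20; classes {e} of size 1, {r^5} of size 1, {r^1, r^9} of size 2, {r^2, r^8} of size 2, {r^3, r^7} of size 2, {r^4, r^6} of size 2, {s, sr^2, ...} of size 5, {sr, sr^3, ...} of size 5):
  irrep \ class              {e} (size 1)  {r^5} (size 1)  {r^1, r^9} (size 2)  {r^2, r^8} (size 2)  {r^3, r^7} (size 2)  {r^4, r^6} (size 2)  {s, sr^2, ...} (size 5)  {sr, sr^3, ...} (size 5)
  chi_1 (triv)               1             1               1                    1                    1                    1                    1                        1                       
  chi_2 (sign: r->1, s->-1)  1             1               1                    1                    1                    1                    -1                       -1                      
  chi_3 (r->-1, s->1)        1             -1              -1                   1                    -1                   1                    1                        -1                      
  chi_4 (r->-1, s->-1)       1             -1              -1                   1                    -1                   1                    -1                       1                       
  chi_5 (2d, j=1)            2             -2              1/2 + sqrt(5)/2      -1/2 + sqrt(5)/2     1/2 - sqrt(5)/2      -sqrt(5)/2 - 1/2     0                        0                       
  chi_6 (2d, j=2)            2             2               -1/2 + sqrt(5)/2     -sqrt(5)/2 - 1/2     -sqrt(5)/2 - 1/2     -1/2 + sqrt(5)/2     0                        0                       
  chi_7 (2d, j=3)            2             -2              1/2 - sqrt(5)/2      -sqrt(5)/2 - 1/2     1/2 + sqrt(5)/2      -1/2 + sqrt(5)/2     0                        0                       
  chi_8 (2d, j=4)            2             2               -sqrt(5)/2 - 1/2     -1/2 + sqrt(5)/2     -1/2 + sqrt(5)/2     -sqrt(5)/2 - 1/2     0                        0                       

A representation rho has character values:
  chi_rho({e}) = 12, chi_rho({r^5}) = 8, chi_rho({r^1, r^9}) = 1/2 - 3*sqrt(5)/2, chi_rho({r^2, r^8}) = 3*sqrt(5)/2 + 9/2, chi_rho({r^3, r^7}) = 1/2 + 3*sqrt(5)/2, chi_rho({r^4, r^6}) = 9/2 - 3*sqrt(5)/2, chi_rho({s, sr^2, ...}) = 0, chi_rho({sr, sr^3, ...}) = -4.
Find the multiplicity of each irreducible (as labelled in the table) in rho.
Multiplicities: chi_1: 1, chi_2: 3, chi_3: 2, chi_4: 0, chi_5: 0, chi_6: 0, chi_7: 0, chi_8: 3.

Argument: Use <chi_rho, chi> = (1/|G|) sum_C |C| * chi_rho(C) * conj(chi(C)) with |G| = 20 for each irreducible chi in the table:
  <chi_rho, chi_1> = (1/20)[1*(12)*conj(1) + 1*(8)*conj(1) + 2*(1/2 - 3*sqrt(5)/2)*conj(1) + 2*(3*sqrt(5)/2 + 9/2)*conj(1) + 2*(1/2 + 3*sqrt(5)/2)*conj(1) + 2*(9/2 - 3*sqrt(5)/2)*conj(1) + 5*(0)*conj(1) + 5*(-4)*conj(1)]
      = (1/20)[(12) + (8) + (1 - 3*sqrt(5)) + (3*sqrt(5) + 9) + (1 + 3*sqrt(5)) + (9 - 3*sqrt(5)) + (0) + (-20)] = 20/20 = 1
  <chi_rho, chi_2> = (1/20)[1*(12)*conj(1) + 1*(8)*conj(1) + 2*(1/2 - 3*sqrt(5)/2)*conj(1) + 2*(3*sqrt(5)/2 + 9/2)*conj(1) + 2*(1/2 + 3*sqrt(5)/2)*conj(1) + 2*(9/2 - 3*sqrt(5)/2)*conj(1) + 5*(0)*conj(-1) + 5*(-4)*conj(-1)]
      = (1/20)[(12) + (8) + (1 - 3*sqrt(5)) + (3*sqrt(5) + 9) + (1 + 3*sqrt(5)) + (9 - 3*sqrt(5)) + (0) + (20)] = 60/20 = 3
  <chi_rho, chi_3> = (1/20)[1*(12)*conj(1) + 1*(8)*conj(-1) + 2*(1/2 - 3*sqrt(5)/2)*conj(-1) + 2*(3*sqrt(5)/2 + 9/2)*conj(1) + 2*(1/2 + 3*sqrt(5)/2)*conj(-1) + 2*(9/2 - 3*sqrt(5)/2)*conj(1) + 5*(0)*conj(1) + 5*(-4)*conj(-1)]
      = (1/20)[(12) + (-8) + (-1 + 3*sqrt(5)) + (3*sqrt(5) + 9) + (-3*sqrt(5) - 1) + (9 - 3*sqrt(5)) + (0) + (20)] = 40/20 = 2
  <chi_rho, chi_4> = (1/20)[1*(12)*conj(1) + 1*(8)*conj(-1) + 2*(1/2 - 3*sqrt(5)/2)*conj(-1) + 2*(3*sqrt(5)/2 + 9/2)*conj(1) + 2*(1/2 + 3*sqrt(5)/2)*conj(-1) + 2*(9/2 - 3*sqrt(5)/2)*conj(1) + 5*(0)*conj(-1) + 5*(-4)*conj(1)]
      = (1/20)[(12) + (-8) + (-1 + 3*sqrt(5)) + (3*sqrt(5) + 9) + (-3*sqrt(5) - 1) + (9 - 3*sqrt(5)) + (0) + (-20)] = 0/20 = 0
  <chi_rho, chi_5> = (1/20)[1*(12)*conj(2) + 1*(8)*conj(-2) + 2*(1/2 - 3*sqrt(5)/2)*conj(1/2 + sqrt(5)/2) + 2*(3*sqrt(5)/2 + 9/2)*conj(-1/2 + sqrt(5)/2) + 2*(1/2 + 3*sqrt(5)/2)*conj(1/2 - sqrt(5)/2) + 2*(9/2 - 3*sqrt(5)/2)*conj(-sqrt(5)/2 - 1/2) + 5*(0)*conj(0) + 5*(-4)*conj(0)]
      = (1/20)[(24) + (-16) + (-7 - sqrt(5)) + (3 + 3*sqrt(5)) + (-7 + sqrt(5)) + (3 - 3*sqrt(5)) + (0) + (0)] = 0/20 = 0
  <chi_rho, chi_6> = (1/20)[1*(12)*conj(2) + 1*(8)*conj(2) + 2*(1/2 - 3*sqrt(5)/2)*conj(-1/2 + sqrt(5)/2) + 2*(3*sqrt(5)/2 + 9/2)*conj(-sqrt(5)/2 - 1/2) + 2*(1/2 + 3*sqrt(5)/2)*conj(-sqrt(5)/2 - 1/2) + 2*(9/2 - 3*sqrt(5)/2)*conj(-1/2 + sqrt(5)/2) + 5*(0)*conj(0) + 5*(-4)*conj(0)]
      = (1/20)[(24) + (16) + (-8 + 2*sqrt(5)) + (-6*sqrt(5) - 12) + (-8 - 2*sqrt(5)) + (-12 + 6*sqrt(5)) + (0) + (0)] = 0/20 = 0
  <chi_rho, chi_7> = (1/20)[1*(12)*conj(2) + 1*(8)*conj(-2) + 2*(1/2 - 3*sqrt(5)/2)*conj(1/2 - sqrt(5)/2) + 2*(3*sqrt(5)/2 + 9/2)*conj(-sqrt(5)/2 - 1/2) + 2*(1/2 + 3*sqrt(5)/2)*conj(1/2 + sqrt(5)/2) + 2*(9/2 - 3*sqrt(5)/2)*conj(-1/2 + sqrt(5)/2) + 5*(0)*conj(0) + 5*(-4)*conj(0)]
      = (1/20)[(24) + (-16) + (8 - 2*sqrt(5)) + (-6*sqrt(5) - 12) + (2*sqrt(5) + 8) + (-12 + 6*sqrt(5)) + (0) + (0)] = 0/20 = 0
  <chi_rho, chi_8> = (1/20)[1*(12)*conj(2) + 1*(8)*conj(2) + 2*(1/2 - 3*sqrt(5)/2)*conj(-sqrt(5)/2 - 1/2) + 2*(3*sqrt(5)/2 + 9/2)*conj(-1/2 + sqrt(5)/2) + 2*(1/2 + 3*sqrt(5)/2)*conj(-1/2 + sqrt(5)/2) + 2*(9/2 - 3*sqrt(5)/2)*conj(-sqrt(5)/2 - 1/2) + 5*(0)*conj(0) + 5*(-4)*conj(0)]
      = (1/20)[(24) + (16) + (sqrt(5) + 7) + (3 + 3*sqrt(5)) + (7 - sqrt(5)) + (3 - 3*sqrt(5)) + (0) + (0)] = 60/20 = 3
Dimension check: dim(rho) = sum (mult * dim) = 1*1 + 3*1 + 2*1 + 0*1 + 0*2 + 0*2 + 0*2 + 3*2 = 12 = chi_rho(e) = 12.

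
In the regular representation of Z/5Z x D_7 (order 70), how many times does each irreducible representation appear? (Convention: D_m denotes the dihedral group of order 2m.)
Each irreducible V_i of dimension d_i appears with multiplicity d_i, i.e. rho_reg = (direct sum over all irreducibles V_i) d_i V_i. The irreducible dimensions for Z/5Z x D_7 are 1, 1, 1, 1, 1, 1, 1, 1, 1, 1, 2, 2, 2, 2, 2, 2, 2, 2, 2, 2, 2, 2, 2, 2, 2: 10 irreducibles of dimension 1, each with multiplicity 1; 15 irreducibles of dimension 2, each with multiplicity 2. Total dimension 10*1*1 + 15*2*2 = 70 = |G|.

Working: General theorem: in the regular representation of a finite group G, each irreducible appears with multiplicity equal to its dimension. Check: dim(rho_reg) = sum d_i^2 = 1 + 1 + 1 + 1 + 1 + 1 + 1 + 1 + 1 + 1 + 4 + 4 + 4 + 4 + 4 + 4 + 4 + 4 + 4 + 4 + 4 + 4 + 4 + 4 + 4 = 70 = |G|.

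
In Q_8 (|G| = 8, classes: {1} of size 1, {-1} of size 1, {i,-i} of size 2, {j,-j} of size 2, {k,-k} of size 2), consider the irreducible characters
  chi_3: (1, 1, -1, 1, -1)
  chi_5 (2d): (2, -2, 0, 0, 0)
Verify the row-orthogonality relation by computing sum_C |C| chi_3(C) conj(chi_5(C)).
Sum = 0; so <chi_3, chi_5> = 0 (distinct irreducibles are orthogonal).

Why: Compute term by term over conjugacy classes (|C| * chi_3(C) * conj(chi_5(C))):
  1*(1)*conj(2) + 1*(1)*conj(-2) + 2*(-1)*conj(0) + 2*(1)*conj(0) + 2*(-1)*conj(0)
  = (2) + (-2) + (0) + (0) + (0)
  = 0.
Dividing by |G| = 8 gives 0/8 = 0, matching the row-orthogonality relation <chi_3, chi_5> = [chi_3 = chi_5].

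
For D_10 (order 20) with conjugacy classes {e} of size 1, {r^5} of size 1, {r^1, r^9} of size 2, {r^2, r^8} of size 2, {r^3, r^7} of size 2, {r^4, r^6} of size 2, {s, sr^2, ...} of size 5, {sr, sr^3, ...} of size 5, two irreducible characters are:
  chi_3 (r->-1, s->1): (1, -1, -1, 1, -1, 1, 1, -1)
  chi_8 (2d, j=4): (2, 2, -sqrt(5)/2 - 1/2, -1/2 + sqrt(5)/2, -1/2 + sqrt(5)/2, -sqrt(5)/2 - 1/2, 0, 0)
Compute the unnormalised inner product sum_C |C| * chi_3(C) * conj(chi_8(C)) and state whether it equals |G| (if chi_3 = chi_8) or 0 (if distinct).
Sum = 0; so <chi_3, chi_8> = 0 (distinct irreducibles are orthogonal).

Argument: Compute term by term over conjugacy classes (|C| * chi_3(C) * conj(chi_8(C))):
  1*(1)*conj(2) + 1*(-1)*conj(2) + 2*(-1)*conj(-sqrt(5)/2 - 1/2) + 2*(1)*conj(-1/2 + sqrt(5)/2) + 2*(-1)*conj(-1/2 + sqrt(5)/2) + 2*(1)*conj(-sqrt(5)/2 - 1/2) + 5*(1)*conj(0) + 5*(-1)*conj(0)
  = (2) + (-2) + (1 + sqrt(5)) + (-1 + sqrt(5)) + (1 - sqrt(5)) + (-sqrt(5) - 1) + (0) + (0)
  = 0.
Dividing by |G| = 20 gives 0/20 = 0, matching the row-orthogonality relation <chi_3, chi_8> = [chi_3 = chi_8].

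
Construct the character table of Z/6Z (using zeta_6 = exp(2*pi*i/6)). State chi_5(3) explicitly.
Character table of Z/6Z (irreps indexed chi_0,...,chi_5 with chi_k(m) = zeta_6^(k*m), zeta_6 = exp(2*pi*i/6)):
  irrep \ class  {0} (size 1)  {1} (size 1)    {2} (size 1)    {3} (size 1)  {4} (size 1)    {5} (size 1)  
  chi_0          1             1               1               1             1               1             
  chi_1          1             exp(I*pi/3)     exp(2*I*pi/3)   -1            exp(-2*I*pi/3)  exp(-I*pi/3)  
  chi_2          1             exp(2*I*pi/3)   exp(-2*I*pi/3)  1             exp(2*I*pi/3)   exp(-2*I*pi/3)
  chi_3          1             -1              1               -1            1               -1            
  chi_4          1             exp(-2*I*pi/3)  exp(2*I*pi/3)   1             exp(-2*I*pi/3)  exp(2*I*pi/3) 
  chi_5          1             exp(-I*pi/3)    exp(-2*I*pi/3)  -1            exp(2*I*pi/3)   exp(I*pi/3)   

Spot check: chi_5(3) = zeta_6^(5*3) = zeta_6^15 = -1.

Reasoning: Z/6Z is abelian, so all 6 irreducible complex representations are 1-dimensional. They are given by chi_k(m) = zeta_6^(k*m) for k = 0,...,5. Row orthogonality: sum_m chi_k(m) conj(chi_l(m)) = 6 * [k = l].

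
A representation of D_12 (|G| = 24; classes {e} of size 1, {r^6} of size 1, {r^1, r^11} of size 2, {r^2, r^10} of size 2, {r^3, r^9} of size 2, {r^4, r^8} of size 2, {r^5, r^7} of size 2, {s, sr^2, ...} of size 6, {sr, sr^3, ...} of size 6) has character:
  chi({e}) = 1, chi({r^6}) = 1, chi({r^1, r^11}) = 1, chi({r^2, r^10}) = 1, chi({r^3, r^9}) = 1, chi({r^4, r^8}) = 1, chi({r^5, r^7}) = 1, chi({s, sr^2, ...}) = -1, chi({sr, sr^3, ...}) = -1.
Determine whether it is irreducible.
Irreducible: <chi, chi> = 1.

Justification: <chi, chi> = (1/|G|) sum_C |C| * |chi(C)|^2 = (1/24)[1*|1|^2 + 1*|1|^2 + 2*|1|^2 + 2*|1|^2 + 2*|1|^2 + 2*|1|^2 + 2*|1|^2 + 6*|-1|^2 + 6*|-1|^2]
  = (1/24)[(1) + (1) + (2) + (2) + (2) + (2) + (2) + (6) + (6)] = 24/24 = 1.
A character is irreducible iff <chi, chi> = 1, so this representation is irreducible.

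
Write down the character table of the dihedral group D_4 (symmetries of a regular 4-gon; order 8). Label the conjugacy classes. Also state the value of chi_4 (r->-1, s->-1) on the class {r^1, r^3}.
Conjugacy classes: {e} of size 1, {r^2} of size 1, {r^1, r^3} of size 2, {s, sr^2, ...} of size 2, {sr, sr^3, ...} of size 2.
Character table:
  irrep \ class              {e} (size 1)  {r^2} (size 1)  {r^1, r^3} (size 2)  {s, sr^2, ...} (size 2)  {sr, sr^3, ...} (size 2)
  chi_1 (triv)               1             1               1                    1                        1                       
  chi_2 (sign: r->1, s->-1)  1             1               1                    -1                       -1                      
  chi_3 (r->-1, s->1)        1             1               -1                   1                        -1                      
  chi_4 (r->-1, s->-1)       1             1               -1                   -1                       1                       
  chi_5 (2d, j=1)            2             -2              0                    0                        0                       

Spot check: chi_4 (r->-1, s->-1) on {r^1, r^3} = -1.

Explanation: D_4 has order 2*4 = 8 with 5 conjugacy classes, hence 5 irreducibles. Sum of squared dims 1 + 1 + 1 + 1 + 4 = 8 = |G|. Linear characters come from the abelianisation; the 2-dimensional irreps have character r^k -> 2*cos(2*pi*j*k/4), reflections -> 0.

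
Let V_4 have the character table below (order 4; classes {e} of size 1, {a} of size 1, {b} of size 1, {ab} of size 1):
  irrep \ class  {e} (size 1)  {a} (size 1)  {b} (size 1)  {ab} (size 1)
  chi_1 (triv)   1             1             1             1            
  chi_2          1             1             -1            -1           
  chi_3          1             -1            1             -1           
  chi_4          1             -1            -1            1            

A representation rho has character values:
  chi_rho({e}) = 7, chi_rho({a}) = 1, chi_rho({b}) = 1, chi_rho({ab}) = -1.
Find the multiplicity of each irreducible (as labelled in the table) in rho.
Multiplicities: chi_1: 2, chi_2: 2, chi_3: 2, chi_4: 1.

Derivation: Use <chi_rho, chi> = (1/|G|) sum_C |C| * chi_rho(C) * conj(chi(C)) with |G| = 4 for each irreducible chi in the table:
  <chi_rho, chi_1> = (1/4)[1*(7)*conj(1) + 1*(1)*conj(1) + 1*(1)*conj(1) + 1*(-1)*conj(1)]
      = (1/4)[(7) + (1) + (1) + (-1)] = 8/4 = 2
  <chi_rho, chi_2> = (1/4)[1*(7)*conj(1) + 1*(1)*conj(1) + 1*(1)*conj(-1) + 1*(-1)*conj(-1)]
      = (1/4)[(7) + (1) + (-1) + (1)] = 8/4 = 2
  <chi_rho, chi_3> = (1/4)[1*(7)*conj(1) + 1*(1)*conj(-1) + 1*(1)*conj(1) + 1*(-1)*conj(-1)]
      = (1/4)[(7) + (-1) + (1) + (1)] = 8/4 = 2
  <chi_rho, chi_4> = (1/4)[1*(7)*conj(1) + 1*(1)*conj(-1) + 1*(1)*conj(-1) + 1*(-1)*conj(1)]
      = (1/4)[(7) + (-1) + (-1) + (-1)] = 4/4 = 1
Dimension check: dim(rho) = sum (mult * dim) = 2*1 + 2*1 + 2*1 + 1*1 = 7 = chi_rho(e) = 7.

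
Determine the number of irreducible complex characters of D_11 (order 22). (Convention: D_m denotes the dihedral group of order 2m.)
7

Derivation: The number of irreducible complex representations of a finite group equals its number of conjugacy classes. D_11 has 7 conjugacy classes ((n+3)/2 for n odd), so D_11 (order 22) has exactly 7 irreducible complex representations.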